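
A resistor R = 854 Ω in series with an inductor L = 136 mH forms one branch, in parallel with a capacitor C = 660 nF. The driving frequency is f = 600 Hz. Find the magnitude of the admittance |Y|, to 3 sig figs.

ω = 2πf = 3770 rad/s
X_L = ωL = 513 Ω
X_C = 1/(ωC) = 402 Ω
Branch 1 (R+jX_L): Z₁ = 854 + j513 Ω, |Z₁| = 996 Ω
Branch 2 (−jX_C): Z₂ = −j402 Ω
Parallel: Z = Z₁Z₂/(Z₁+Z₂), |Z| = 465 Ω, ∠Z = -66.4°
|Y| = 1/|Z| = 2.15 mS

2.15 mS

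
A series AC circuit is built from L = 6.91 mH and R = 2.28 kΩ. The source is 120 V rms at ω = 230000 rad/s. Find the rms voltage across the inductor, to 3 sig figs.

X_L = ωL = 1590 Ω
Z = 2280 + j1590 Ω
|Z| = √(2280² + 1590²) = 2780 Ω
I = V/|Z| = 43.2 mA
V_L = I·|Z_L| = 0.0432 × 1590 = 68.6 V

68.6 V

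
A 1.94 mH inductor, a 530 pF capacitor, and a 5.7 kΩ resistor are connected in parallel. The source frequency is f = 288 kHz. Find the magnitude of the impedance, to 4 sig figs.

1435 Ω

ω = 2πf = 1.81e+06 rad/s
X_L = ωL = 3511 Ω
X_C = 1/(ωC) = 1043 Ω
Parallel: admittances add. Y = 1/R + 1/(jωL) + jωC
Y = (0.0001754 + j0.0006742) S
|Y| = 0.0006967 S → |Z| = 1/|Y| = 1435 Ω, ∠Z = −∠Y = -75.41°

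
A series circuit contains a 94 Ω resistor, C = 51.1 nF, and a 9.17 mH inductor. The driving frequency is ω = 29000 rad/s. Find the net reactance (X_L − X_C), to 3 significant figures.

X_L = ωL = 266 Ω
X_C = 1/(ωC) = 675 Ω
X = 266 − 675 = -409 Ω

-409 Ω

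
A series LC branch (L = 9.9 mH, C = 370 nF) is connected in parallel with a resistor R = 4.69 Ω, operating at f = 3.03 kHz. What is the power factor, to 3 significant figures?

ω = 2πf = 19040 rad/s
X_L = ωL = 188 Ω
X_C = 1/(ωC) = 142 Ω
Branch 1: Z₁ = R = 4.69 Ω
Branch 2 (series LC): Z₂ = j(X_L − X_C) = j46.5 Ω
Parallel: Z = Z₁Z₂/(Z₁+Z₂), |Z| = 4.67 Ω, ∠Z = 5.76°
cos φ = cos(5.76°) = 0.995

0.995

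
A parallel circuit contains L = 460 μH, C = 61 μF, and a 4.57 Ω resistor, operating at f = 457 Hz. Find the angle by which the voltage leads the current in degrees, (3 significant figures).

69.4°

ω = 2πf = 2871 rad/s
X_L = ωL = 1.32 Ω
X_C = 1/(ωC) = 5.71 Ω
Parallel: admittances add. Y = 1/R + 1/(jωL) + jωC
Y = (0.219 − j0.582) S
|Y| = 0.622 S → |Z| = 1/|Y| = 1.61 Ω, ∠Z = −∠Y = 69.4°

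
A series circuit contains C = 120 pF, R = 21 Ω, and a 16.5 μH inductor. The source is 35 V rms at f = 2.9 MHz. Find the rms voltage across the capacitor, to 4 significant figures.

101.3 V

ω = 2πf = 1.822e+07 rad/s
X_L = ωL = 300.7 Ω
X_C = 1/(ωC) = 457.3 Ω
Net reactance X = X_L − X_C = -156.7 Ω
Z = 21.00 − j156.7 Ω
|Z| = √(21.00² + 156.7²) = 158.1 Ω
I = V/|Z| = 221.4 mA
V_C = I·|Z_C| = 0.2214 × 457.3 = 101.3 V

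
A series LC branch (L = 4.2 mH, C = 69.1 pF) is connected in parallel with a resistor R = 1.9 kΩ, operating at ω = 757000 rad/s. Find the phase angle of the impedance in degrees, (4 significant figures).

-6.798°

X_L = ωL = 3179 Ω
X_C = 1/(ωC) = 19120 Ω
Branch 1: Z₁ = R = 1900 Ω
Branch 2 (series LC): Z₂ = j(X_L − X_C) = −j15940 Ω
Parallel: Z = Z₁Z₂/(Z₁+Z₂), |Z| = 1887 Ω, ∠Z = -6.798°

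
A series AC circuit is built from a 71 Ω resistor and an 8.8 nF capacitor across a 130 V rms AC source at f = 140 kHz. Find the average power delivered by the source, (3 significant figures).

ω = 2πf = 879600 rad/s
X_C = 1/(ωC) = 129 Ω
Z = 71.0 − j129 Ω
|Z| = √(71.0² + 129²) = 147 Ω
∠Z = arctan(-129/71.0) = -61.2°
I = V/|Z| = 882 mA
P = VI cos φ = 130 × 0.882 × cos(-61.2°) = 55.2 W

55.2 W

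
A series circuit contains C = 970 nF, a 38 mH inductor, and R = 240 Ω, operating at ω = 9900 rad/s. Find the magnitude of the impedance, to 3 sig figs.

X_L = ωL = 376 Ω
X_C = 1/(ωC) = 104 Ω
Net reactance X = X_L − X_C = 272 Ω
Z = 240 + j272 Ω
|Z| = √(240² + 272²) = 363 Ω

363 Ω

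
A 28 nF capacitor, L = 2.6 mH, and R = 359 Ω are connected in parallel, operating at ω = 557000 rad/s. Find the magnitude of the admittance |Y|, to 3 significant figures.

15.2 mS

X_L = ωL = 1450 Ω
X_C = 1/(ωC) = 64.1 Ω
Parallel: admittances add. Y = 1/R + 1/(jωL) + jωC
Y = (0.00279 + j0.0149) S
|Y| = 0.0152 S → |Z| = 1/|Y| = 65.9 Ω, ∠Z = −∠Y = -79.4°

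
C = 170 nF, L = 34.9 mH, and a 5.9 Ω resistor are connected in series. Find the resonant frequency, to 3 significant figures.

ω₀ = 1/√(LC) = 1/√(0.0349 × 1.7e-07) = 12980 rad/s
f₀ = ω₀/(2π) = 2.07 kHz

2.07 kHz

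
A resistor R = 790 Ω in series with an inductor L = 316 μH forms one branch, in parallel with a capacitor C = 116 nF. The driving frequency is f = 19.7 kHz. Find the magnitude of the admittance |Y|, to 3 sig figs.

ω = 2πf = 123800 rad/s
X_L = ωL = 39.1 Ω
X_C = 1/(ωC) = 69.6 Ω
Branch 1 (R+jX_L): Z₁ = 790 + j39.1 Ω, |Z₁| = 791 Ω
Branch 2 (−jX_C): Z₂ = −j69.6 Ω
Parallel: Z = Z₁Z₂/(Z₁+Z₂), |Z| = 69.7 Ω, ∠Z = -85.0°
|Y| = 1/|Z| = 14.4 mS

14.4 mS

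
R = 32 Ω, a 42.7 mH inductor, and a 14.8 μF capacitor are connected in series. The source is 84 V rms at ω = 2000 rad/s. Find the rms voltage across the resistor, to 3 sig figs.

44.3 V

X_L = ωL = 85.4 Ω
X_C = 1/(ωC) = 33.8 Ω
Net reactance X = X_L − X_C = 51.6 Ω
Z = 32.0 + j51.6 Ω
|Z| = √(32.0² + 51.6²) = 60.7 Ω
I = V/|Z| = 1.38 A
V_R = I·|Z_R| = 1.38 × 32.0 = 44.3 V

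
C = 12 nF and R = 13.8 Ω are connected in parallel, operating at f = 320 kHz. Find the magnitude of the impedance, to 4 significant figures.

ω = 2πf = 2.011e+06 rad/s
X_C = 1/(ωC) = 41.45 Ω
Parallel: admittances add. Y = 1/R + jωC
Y = (0.07246 + j0.02413) S
|Y| = 0.07637 S → |Z| = 1/|Y| = 13.09 Ω, ∠Z = −∠Y = -18.42°

13.09 Ω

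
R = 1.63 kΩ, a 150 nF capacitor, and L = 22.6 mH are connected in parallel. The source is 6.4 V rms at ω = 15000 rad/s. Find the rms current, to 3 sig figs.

5.96 mA

X_L = ωL = 339 Ω
X_C = 1/(ωC) = 444 Ω
Parallel: admittances add. Y = 1/R + 1/(jωL) + jωC
Y = (0.000613 − j0.000700) S
|Y| = 0.000931 S → |Z| = 1/|Y| = 1070 Ω, ∠Z = −∠Y = 48.8°
I = V/|Z| = 6.4/1070 = 5.96 mA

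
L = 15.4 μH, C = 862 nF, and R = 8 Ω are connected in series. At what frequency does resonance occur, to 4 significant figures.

43.68 kHz

ω₀ = 1/√(LC) = 1/√(1.54e-05 × 8.62e-07) = 274500 rad/s
f₀ = ω₀/(2π) = 43.68 kHz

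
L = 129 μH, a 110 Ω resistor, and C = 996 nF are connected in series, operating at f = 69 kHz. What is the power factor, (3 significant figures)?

ω = 2πf = 433500 rad/s
X_L = ωL = 55.9 Ω
X_C = 1/(ωC) = 2.32 Ω
Net reactance X = X_L − X_C = 53.6 Ω
Z = 110 + j53.6 Ω
|Z| = √(110² + 53.6²) = 122 Ω
∠Z = arctan(53.6/110) = 26.0°
cos φ = cos(26.0°) = 0.899

0.899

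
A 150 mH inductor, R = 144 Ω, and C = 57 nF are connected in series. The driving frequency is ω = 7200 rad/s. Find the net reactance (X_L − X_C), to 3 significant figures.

-1360 Ω

X_L = ωL = 1080 Ω
X_C = 1/(ωC) = 2440 Ω
X = 1080 − 2440 = -1360 Ω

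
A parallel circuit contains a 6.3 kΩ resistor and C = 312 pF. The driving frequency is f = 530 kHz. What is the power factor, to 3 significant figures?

ω = 2πf = 3.33e+06 rad/s
X_C = 1/(ωC) = 962 Ω
Parallel: admittances add. Y = 1/R + jωC
Y = (0.000159 + j0.00104) S
|Y| = 0.00105 S → |Z| = 1/|Y| = 951 Ω, ∠Z = −∠Y = -81.3°
cos φ = cos(-81.3°) = 0.151

0.151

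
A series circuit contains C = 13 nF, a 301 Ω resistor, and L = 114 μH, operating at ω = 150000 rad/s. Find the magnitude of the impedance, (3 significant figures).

X_L = ωL = 17.1 Ω
X_C = 1/(ωC) = 513 Ω
Net reactance X = X_L − X_C = -496 Ω
Z = 301 − j496 Ω
|Z| = √(301² + 496²) = 580 Ω

580 Ω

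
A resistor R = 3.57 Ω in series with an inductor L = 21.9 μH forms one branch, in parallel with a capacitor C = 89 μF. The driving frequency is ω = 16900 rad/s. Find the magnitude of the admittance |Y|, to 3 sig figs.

X_L = ωL = 0.370 Ω
X_C = 1/(ωC) = 0.665 Ω
Branch 1 (R+jX_L): Z₁ = 3.57 + j0.370 Ω, |Z₁| = 3.59 Ω
Branch 2 (−jX_C): Z₂ = −j0.665 Ω
Parallel: Z = Z₁Z₂/(Z₁+Z₂), |Z| = 0.666 Ω, ∠Z = -79.4°
|Y| = 1/|Z| = 1.50 S

1.50 S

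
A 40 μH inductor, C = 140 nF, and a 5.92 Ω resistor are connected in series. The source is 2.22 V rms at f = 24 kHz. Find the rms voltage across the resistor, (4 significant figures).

ω = 2πf = 150800 rad/s
X_L = ωL = 6.032 Ω
X_C = 1/(ωC) = 47.37 Ω
Net reactance X = X_L − X_C = -41.34 Ω
Z = 5.920 − j41.34 Ω
|Z| = √(5.920² + 41.34²) = 41.76 Ω
I = V/|Z| = 53.16 mA
V_R = I·|Z_R| = 0.05316 × 5.920 = 0.3147 V

0.3147 V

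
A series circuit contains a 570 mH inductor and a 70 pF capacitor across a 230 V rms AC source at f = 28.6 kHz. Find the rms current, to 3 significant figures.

10.0 mA

ω = 2πf = 179700 rad/s
X_L = ωL = 102000 Ω
X_C = 1/(ωC) = 79500 Ω
Net reactance X = X_L − X_C = 22900 Ω
Z = j22900 Ω
|Z| = √(0² + 22900²) = 22900 Ω
I = V/|Z| = 230/22900 = 10.0 mA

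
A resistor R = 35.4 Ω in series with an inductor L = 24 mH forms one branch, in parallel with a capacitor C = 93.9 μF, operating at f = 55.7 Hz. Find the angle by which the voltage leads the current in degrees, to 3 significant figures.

-44.8°

ω = 2πf = 350.0 rad/s
X_L = ωL = 8.40 Ω
X_C = 1/(ωC) = 30.4 Ω
Branch 1 (R+jX_L): Z₁ = 35.4 + j8.40 Ω, |Z₁| = 36.4 Ω
Branch 2 (−jX_C): Z₂ = −j30.4 Ω
Parallel: Z = Z₁Z₂/(Z₁+Z₂), |Z| = 26.6 Ω, ∠Z = -44.8°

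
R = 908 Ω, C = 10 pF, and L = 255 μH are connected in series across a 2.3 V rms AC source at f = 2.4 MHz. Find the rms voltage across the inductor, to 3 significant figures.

3.02 V

ω = 2πf = 1.508e+07 rad/s
X_L = ωL = 3850 Ω
X_C = 1/(ωC) = 6630 Ω
Net reactance X = X_L − X_C = -2790 Ω
Z = 908 − j2790 Ω
|Z| = √(908² + 2790²) = 2930 Ω
I = V/|Z| = 785 μA
V_L = I·|Z_L| = 0.000785 × 3850 = 3.02 V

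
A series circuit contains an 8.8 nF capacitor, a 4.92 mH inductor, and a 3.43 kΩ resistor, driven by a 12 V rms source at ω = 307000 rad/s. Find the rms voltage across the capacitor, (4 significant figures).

X_L = ωL = 1510 Ω
X_C = 1/(ωC) = 370.2 Ω
Net reactance X = X_L − X_C = 1140 Ω
Z = 3430 + j1140 Ω
|Z| = √(3430² + 1140²) = 3615 Ω
I = V/|Z| = 3.320 mA
V_C = I·|Z_C| = 0.003320 × 370.2 = 1.229 V

1.229 V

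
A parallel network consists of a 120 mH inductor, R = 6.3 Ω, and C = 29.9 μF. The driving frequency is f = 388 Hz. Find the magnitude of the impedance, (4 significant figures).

5.771 Ω

ω = 2πf = 2438 rad/s
X_L = ωL = 292.5 Ω
X_C = 1/(ωC) = 13.72 Ω
Parallel: admittances add. Y = 1/R + 1/(jωL) + jωC
Y = (0.1587 + j0.06947) S
|Y| = 0.1733 S → |Z| = 1/|Y| = 5.771 Ω, ∠Z = −∠Y = -23.64°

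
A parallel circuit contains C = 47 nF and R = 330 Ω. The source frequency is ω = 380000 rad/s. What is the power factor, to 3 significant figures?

0.167

X_C = 1/(ωC) = 56.0 Ω
Parallel: admittances add. Y = 1/R + jωC
Y = (0.00303 + j0.0179) S
|Y| = 0.0181 S → |Z| = 1/|Y| = 55.2 Ω, ∠Z = −∠Y = -80.4°
cos φ = cos(-80.4°) = 0.167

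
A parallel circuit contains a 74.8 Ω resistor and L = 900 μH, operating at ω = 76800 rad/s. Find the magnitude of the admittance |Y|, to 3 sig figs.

19.7 mS

X_L = ωL = 69.1 Ω
Parallel: admittances add. Y = 1/R + 1/(jωL)
Y = (0.0134 − j0.0145) S
|Y| = 0.0197 S → |Z| = 1/|Y| = 50.8 Ω, ∠Z = −∠Y = 47.3°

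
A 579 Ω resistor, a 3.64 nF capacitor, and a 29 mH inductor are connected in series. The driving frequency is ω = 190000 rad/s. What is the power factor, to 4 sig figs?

X_L = ωL = 5510 Ω
X_C = 1/(ωC) = 1446 Ω
Net reactance X = X_L − X_C = 4064 Ω
Z = 579.0 + j4064 Ω
|Z| = √(579.0² + 4064²) = 4105 Ω
∠Z = arctan(4064/579.0) = 81.89°
cos φ = cos(81.89°) = 0.1410

0.1410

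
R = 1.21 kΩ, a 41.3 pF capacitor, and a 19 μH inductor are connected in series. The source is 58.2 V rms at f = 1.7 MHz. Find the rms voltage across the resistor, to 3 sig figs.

29.4 V

ω = 2πf = 1.068e+07 rad/s
X_L = ωL = 203 Ω
X_C = 1/(ωC) = 2270 Ω
Net reactance X = X_L − X_C = -2060 Ω
Z = 1210 − j2060 Ω
|Z| = √(1210² + 2060²) = 2390 Ω
I = V/|Z| = 24.3 mA
V_R = I·|Z_R| = 0.0243 × 1210 = 29.4 V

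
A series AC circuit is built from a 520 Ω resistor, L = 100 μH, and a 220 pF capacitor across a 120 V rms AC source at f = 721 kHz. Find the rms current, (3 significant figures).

158 mA

ω = 2πf = 4.53e+06 rad/s
X_L = ωL = 453 Ω
X_C = 1/(ωC) = 1000 Ω
Net reactance X = X_L − X_C = -550 Ω
Z = 520 − j550 Ω
|Z| = √(520² + 550²) = 757 Ω
I = V/|Z| = 120/757 = 158 mA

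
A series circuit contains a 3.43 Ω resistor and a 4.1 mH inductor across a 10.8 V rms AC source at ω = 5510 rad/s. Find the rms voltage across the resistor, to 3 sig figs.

1.62 V

X_L = ωL = 22.6 Ω
Z = 3.43 + j22.6 Ω
|Z| = √(3.43² + 22.6²) = 22.8 Ω
I = V/|Z| = 473 mA
V_R = I·|Z_R| = 0.473 × 3.43 = 1.62 V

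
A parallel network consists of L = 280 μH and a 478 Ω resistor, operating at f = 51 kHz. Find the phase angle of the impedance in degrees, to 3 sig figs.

ω = 2πf = 320400 rad/s
X_L = ωL = 89.7 Ω
Parallel: admittances add. Y = 1/R + 1/(jωL)
Y = (0.00209 − j0.0111) S
|Y| = 0.0113 S → |Z| = 1/|Y| = 88.2 Ω, ∠Z = −∠Y = 79.4°

79.4°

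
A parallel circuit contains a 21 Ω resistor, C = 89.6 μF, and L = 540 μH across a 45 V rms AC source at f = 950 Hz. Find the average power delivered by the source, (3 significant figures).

ω = 2πf = 5969 rad/s
X_L = ωL = 3.22 Ω
X_C = 1/(ωC) = 1.87 Ω
Parallel: admittances add. Y = 1/R + 1/(jωL) + jωC
Y = (0.0476 + j0.225) S
|Y| = 0.230 S → |Z| = 1/|Y| = 4.36 Ω, ∠Z = −∠Y = -78.0°
I = V/|Z| = 10.3 A
P = VI cos φ = 45 × 10.3 × cos(-78.0°) = 96.4 W

96.4 W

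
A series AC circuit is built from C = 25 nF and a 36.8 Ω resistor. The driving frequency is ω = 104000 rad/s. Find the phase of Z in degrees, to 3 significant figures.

-84.5°

X_C = 1/(ωC) = 385 Ω
Z = 36.8 − j385 Ω
|Z| = √(36.8² + 385²) = 386 Ω
∠Z = arctan(-385/36.8) = -84.5°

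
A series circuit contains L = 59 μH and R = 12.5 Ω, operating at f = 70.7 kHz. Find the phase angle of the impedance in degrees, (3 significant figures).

ω = 2πf = 444200 rad/s
X_L = ωL = 26.2 Ω
Z = 12.5 + j26.2 Ω
|Z| = √(12.5² + 26.2²) = 29.0 Ω
∠Z = arctan(26.2/12.5) = 64.5°

64.5°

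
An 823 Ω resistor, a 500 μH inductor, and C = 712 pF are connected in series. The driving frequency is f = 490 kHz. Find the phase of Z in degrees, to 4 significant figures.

52.77°

ω = 2πf = 3.079e+06 rad/s
X_L = ωL = 1539 Ω
X_C = 1/(ωC) = 456.2 Ω
Net reactance X = X_L − X_C = 1083 Ω
Z = 823.0 + j1083 Ω
|Z| = √(823.0² + 1083²) = 1360 Ω
∠Z = arctan(1083/823.0) = 52.77°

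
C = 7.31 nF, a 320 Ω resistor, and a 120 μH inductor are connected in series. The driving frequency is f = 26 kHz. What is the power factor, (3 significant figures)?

0.364

ω = 2πf = 163400 rad/s
X_L = ωL = 19.6 Ω
X_C = 1/(ωC) = 837 Ω
Net reactance X = X_L − X_C = -818 Ω
Z = 320 − j818 Ω
|Z| = √(320² + 818²) = 878 Ω
∠Z = arctan(-818/320) = -68.6°
cos φ = cos(-68.6°) = 0.364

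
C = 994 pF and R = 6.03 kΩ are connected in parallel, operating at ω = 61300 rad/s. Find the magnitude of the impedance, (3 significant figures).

5660 Ω

X_C = 1/(ωC) = 16400 Ω
Parallel: admittances add. Y = 1/R + jωC
Y = (0.000166 + j6.09e-05) S
|Y| = 0.000177 S → |Z| = 1/|Y| = 5660 Ω, ∠Z = −∠Y = -20.2°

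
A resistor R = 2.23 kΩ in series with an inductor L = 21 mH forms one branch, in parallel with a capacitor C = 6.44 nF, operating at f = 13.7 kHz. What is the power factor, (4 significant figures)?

ω = 2πf = 86080 rad/s
X_L = ωL = 1808 Ω
X_C = 1/(ωC) = 1804 Ω
Branch 1 (R+jX_L): Z₁ = 2230 + j1808 Ω, |Z₁| = 2871 Ω
Branch 2 (−jX_C): Z₂ = −j1804 Ω
Parallel: Z = Z₁Z₂/(Z₁+Z₂), |Z| = 2322 Ω, ∠Z = -51.07°
cos φ = cos(-51.07°) = 0.6284

0.6284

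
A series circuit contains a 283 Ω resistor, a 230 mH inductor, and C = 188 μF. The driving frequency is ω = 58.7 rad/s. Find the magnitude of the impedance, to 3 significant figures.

X_L = ωL = 13.5 Ω
X_C = 1/(ωC) = 90.6 Ω
Net reactance X = X_L − X_C = -77.1 Ω
Z = 283 − j77.1 Ω
|Z| = √(283² + 77.1²) = 293 Ω

293 Ω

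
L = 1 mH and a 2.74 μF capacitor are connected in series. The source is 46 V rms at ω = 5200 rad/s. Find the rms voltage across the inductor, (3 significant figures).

3.68 V

X_L = ωL = 5.20 Ω
X_C = 1/(ωC) = 70.2 Ω
Net reactance X = X_L − X_C = -65.0 Ω
Z = − j65.0 Ω
|Z| = √(0² + 65.0²) = 65.0 Ω
I = V/|Z| = 708 mA
V_L = I·|Z_L| = 0.708 × 5.20 = 3.68 V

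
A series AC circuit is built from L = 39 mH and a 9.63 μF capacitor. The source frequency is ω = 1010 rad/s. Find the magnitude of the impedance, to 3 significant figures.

63.4 Ω

X_L = ωL = 39.4 Ω
X_C = 1/(ωC) = 103 Ω
Net reactance X = X_L − X_C = -63.4 Ω
Z = − j63.4 Ω
|Z| = √(0² + 63.4²) = 63.4 Ω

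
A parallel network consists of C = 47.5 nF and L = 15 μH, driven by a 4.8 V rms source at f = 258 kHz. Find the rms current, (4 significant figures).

172.2 mA

ω = 2πf = 1.621e+06 rad/s
X_L = ωL = 24.32 Ω
X_C = 1/(ωC) = 12.99 Ω
Parallel: admittances add. Y = 1/(jωL) + jωC
Y = (0 + j0.03588) S
|Y| = 0.03588 S → |Z| = 1/|Y| = 27.87 Ω, ∠Z = −∠Y = -90.00°
I = V/|Z| = 4.8/27.87 = 172.2 mA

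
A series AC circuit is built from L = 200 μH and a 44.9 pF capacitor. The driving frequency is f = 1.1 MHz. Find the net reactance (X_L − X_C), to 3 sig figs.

ω = 2πf = 6.912e+06 rad/s
X_L = ωL = 1380 Ω
X_C = 1/(ωC) = 3220 Ω
X = 1380 − 3220 = -1840 Ω

-1840 Ω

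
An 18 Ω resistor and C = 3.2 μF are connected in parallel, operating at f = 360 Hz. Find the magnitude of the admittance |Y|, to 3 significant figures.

56.0 mS

ω = 2πf = 2262 rad/s
X_C = 1/(ωC) = 138 Ω
Parallel: admittances add. Y = 1/R + jωC
Y = (0.0556 + j0.00724) S
|Y| = 0.0560 S → |Z| = 1/|Y| = 17.8 Ω, ∠Z = −∠Y = -7.42°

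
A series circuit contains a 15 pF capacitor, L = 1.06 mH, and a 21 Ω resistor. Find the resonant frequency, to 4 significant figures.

1.262 MHz

ω₀ = 1/√(LC) = 1/√(0.00106 × 1.5e-11) = 7.931e+06 rad/s
f₀ = ω₀/(2π) = 1.262 MHz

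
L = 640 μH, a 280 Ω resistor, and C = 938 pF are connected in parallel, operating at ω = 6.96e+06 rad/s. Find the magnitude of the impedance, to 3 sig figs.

X_L = ωL = 4450 Ω
X_C = 1/(ωC) = 153 Ω
Parallel: admittances add. Y = 1/R + 1/(jωL) + jωC
Y = (0.00357 + j0.00630) S
|Y| = 0.00725 S → |Z| = 1/|Y| = 138 Ω, ∠Z = −∠Y = -60.5°

138 Ω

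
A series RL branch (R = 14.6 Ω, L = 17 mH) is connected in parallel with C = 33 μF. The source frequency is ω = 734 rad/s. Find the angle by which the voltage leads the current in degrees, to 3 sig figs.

X_L = ωL = 12.5 Ω
X_C = 1/(ωC) = 41.3 Ω
Branch 1 (R+jX_L): Z₁ = 14.6 + j12.5 Ω, |Z₁| = 19.2 Ω
Branch 2 (−jX_C): Z₂ = −j41.3 Ω
Parallel: Z = Z₁Z₂/(Z₁+Z₂), |Z| = 24.6 Ω, ∠Z = 13.6°

13.6°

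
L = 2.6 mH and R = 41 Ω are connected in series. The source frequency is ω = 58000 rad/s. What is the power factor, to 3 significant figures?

0.262

X_L = ωL = 151 Ω
Z = 41.0 + j151 Ω
|Z| = √(41.0² + 151²) = 156 Ω
∠Z = arctan(151/41.0) = 74.8°
cos φ = cos(74.8°) = 0.262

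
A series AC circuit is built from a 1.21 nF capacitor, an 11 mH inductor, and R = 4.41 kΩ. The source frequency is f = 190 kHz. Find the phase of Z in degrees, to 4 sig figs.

70.48°

ω = 2πf = 1.194e+06 rad/s
X_L = ωL = 13130 Ω
X_C = 1/(ωC) = 692.3 Ω
Net reactance X = X_L − X_C = 12440 Ω
Z = 4410 + j12440 Ω
|Z| = √(4410² + 12440²) = 13200 Ω
∠Z = arctan(12440/4410) = 70.48°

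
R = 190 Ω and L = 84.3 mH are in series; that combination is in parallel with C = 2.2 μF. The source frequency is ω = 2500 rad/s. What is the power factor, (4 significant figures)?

0.6335

X_L = ωL = 210.8 Ω
X_C = 1/(ωC) = 181.8 Ω
Branch 1 (R+jX_L): Z₁ = 190.0 + j210.8 Ω, |Z₁| = 283.8 Ω
Branch 2 (−jX_C): Z₂ = −j181.8 Ω
Parallel: Z = Z₁Z₂/(Z₁+Z₂), |Z| = 268.4 Ω, ∠Z = -50.69°
cos φ = cos(-50.69°) = 0.6335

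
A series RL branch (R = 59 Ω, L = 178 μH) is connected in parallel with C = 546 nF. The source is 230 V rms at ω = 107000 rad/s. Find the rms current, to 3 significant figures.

12.8 A

X_L = ωL = 19.0 Ω
X_C = 1/(ωC) = 17.1 Ω
Branch 1 (R+jX_L): Z₁ = 59.0 + j19.0 Ω, |Z₁| = 62.0 Ω
Branch 2 (−jX_C): Z₂ = −j17.1 Ω
Parallel: Z = Z₁Z₂/(Z₁+Z₂), |Z| = 18.0 Ω, ∠Z = -74.0°
I = V/|Z| = 230/18.0 = 12.8 A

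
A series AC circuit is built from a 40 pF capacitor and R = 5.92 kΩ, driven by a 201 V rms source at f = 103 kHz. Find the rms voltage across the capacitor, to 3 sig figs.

ω = 2πf = 647200 rad/s
X_C = 1/(ωC) = 38600 Ω
Z = 5920 − j38600 Ω
|Z| = √(5920² + 38600²) = 39100 Ω
I = V/|Z| = 5.14 mA
V_C = I·|Z_C| = 0.00514 × 38600 = 199 V

199 V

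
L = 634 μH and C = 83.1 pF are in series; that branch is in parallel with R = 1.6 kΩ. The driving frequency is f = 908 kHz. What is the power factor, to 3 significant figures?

ω = 2πf = 5.705e+06 rad/s
X_L = ωL = 3620 Ω
X_C = 1/(ωC) = 2110 Ω
Branch 1: Z₁ = R = 1600 Ω
Branch 2 (series LC): Z₂ = j(X_L − X_C) = j1510 Ω
Parallel: Z = Z₁Z₂/(Z₁+Z₂), |Z| = 1100 Ω, ∠Z = 46.7°
cos φ = cos(46.7°) = 0.686

0.686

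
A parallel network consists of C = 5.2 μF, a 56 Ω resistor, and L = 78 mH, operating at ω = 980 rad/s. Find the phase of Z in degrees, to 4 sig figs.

X_L = ωL = 76.44 Ω
X_C = 1/(ωC) = 196.2 Ω
Parallel: admittances add. Y = 1/R + 1/(jωL) + jωC
Y = (0.01786 − j0.007986) S
|Y| = 0.01956 S → |Z| = 1/|Y| = 51.12 Ω, ∠Z = −∠Y = 24.10°

24.10°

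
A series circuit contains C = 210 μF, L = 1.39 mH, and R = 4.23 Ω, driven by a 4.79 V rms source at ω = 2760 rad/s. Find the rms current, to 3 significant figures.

X_L = ωL = 3.84 Ω
X_C = 1/(ωC) = 1.73 Ω
Net reactance X = X_L − X_C = 2.11 Ω
Z = 4.23 + j2.11 Ω
|Z| = √(4.23² + 2.11²) = 4.73 Ω
I = V/|Z| = 4.79/4.73 = 1.01 A

1.01 A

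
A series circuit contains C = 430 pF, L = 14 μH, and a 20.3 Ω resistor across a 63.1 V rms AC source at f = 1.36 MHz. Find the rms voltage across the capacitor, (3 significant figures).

112 V

ω = 2πf = 8.545e+06 rad/s
X_L = ωL = 120 Ω
X_C = 1/(ωC) = 272 Ω
Net reactance X = X_L − X_C = -153 Ω
Z = 20.3 − j153 Ω
|Z| = √(20.3² + 153²) = 154 Ω
I = V/|Z| = 410 mA
V_C = I·|Z_C| = 0.410 × 272 = 112 V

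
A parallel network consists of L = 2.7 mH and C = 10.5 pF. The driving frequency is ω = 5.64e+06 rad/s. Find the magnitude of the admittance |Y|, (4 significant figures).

X_L = ωL = 15230 Ω
X_C = 1/(ωC) = 16890 Ω
Parallel: admittances add. Y = 1/(jωL) + jωC
Y = (0 − j6.449e-06) S
|Y| = 6.449e-06 S → |Z| = 1/|Y| = 155100 Ω, ∠Z = −∠Y = 90.00°

6.449 μS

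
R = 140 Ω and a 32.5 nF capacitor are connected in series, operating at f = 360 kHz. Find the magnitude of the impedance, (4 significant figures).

ω = 2πf = 2.262e+06 rad/s
X_C = 1/(ωC) = 13.60 Ω
Z = 140.0 − j13.60 Ω
|Z| = √(140.0² + 13.60²) = 140.7 Ω

140.7 Ω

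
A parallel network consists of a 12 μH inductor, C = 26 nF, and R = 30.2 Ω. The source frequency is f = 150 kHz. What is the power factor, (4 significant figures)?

ω = 2πf = 942500 rad/s
X_L = ωL = 11.31 Ω
X_C = 1/(ωC) = 40.81 Ω
Parallel: admittances add. Y = 1/R + 1/(jωL) + jωC
Y = (0.03311 − j0.06391) S
|Y| = 0.07198 S → |Z| = 1/|Y| = 13.89 Ω, ∠Z = −∠Y = 62.61°
cos φ = cos(62.61°) = 0.4600

0.4600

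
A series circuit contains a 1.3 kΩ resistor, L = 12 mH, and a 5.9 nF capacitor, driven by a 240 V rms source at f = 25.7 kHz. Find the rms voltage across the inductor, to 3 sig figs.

295 V

ω = 2πf = 161500 rad/s
X_L = ωL = 1940 Ω
X_C = 1/(ωC) = 1050 Ω
Net reactance X = X_L − X_C = 888 Ω
Z = 1300 + j888 Ω
|Z| = √(1300² + 888²) = 1570 Ω
I = V/|Z| = 152 mA
V_L = I·|Z_L| = 0.152 × 1940 = 295 V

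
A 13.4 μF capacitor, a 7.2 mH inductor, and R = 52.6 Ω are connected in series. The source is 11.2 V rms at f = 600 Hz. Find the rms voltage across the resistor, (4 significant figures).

ω = 2πf = 3770 rad/s
X_L = ωL = 27.14 Ω
X_C = 1/(ωC) = 19.80 Ω
Net reactance X = X_L − X_C = 7.348 Ω
Z = 52.60 + j7.348 Ω
|Z| = √(52.60² + 7.348²) = 53.11 Ω
I = V/|Z| = 210.9 mA
V_R = I·|Z_R| = 0.2109 × 52.60 = 11.09 V

11.09 V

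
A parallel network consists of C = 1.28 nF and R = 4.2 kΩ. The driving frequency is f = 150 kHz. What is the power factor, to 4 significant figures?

ω = 2πf = 942500 rad/s
X_C = 1/(ωC) = 828.9 Ω
Parallel: admittances add. Y = 1/R + jωC
Y = (0.0002381 + j0.001206) S
|Y| = 0.001230 S → |Z| = 1/|Y| = 813.2 Ω, ∠Z = −∠Y = -78.84°
cos φ = cos(-78.84°) = 0.1936

0.1936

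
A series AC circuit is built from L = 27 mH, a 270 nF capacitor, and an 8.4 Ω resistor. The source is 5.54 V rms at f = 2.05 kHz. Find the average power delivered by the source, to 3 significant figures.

69.7 mW

ω = 2πf = 12880 rad/s
X_L = ωL = 348 Ω
X_C = 1/(ωC) = 288 Ω
Net reactance X = X_L − X_C = 60.2 Ω
Z = 8.40 + j60.2 Ω
|Z| = √(8.40² + 60.2²) = 60.8 Ω
∠Z = arctan(60.2/8.40) = 82.1°
I = V/|Z| = 91.1 mA
P = VI cos φ = 5.54 × 0.0911 × cos(82.1°) = 69.7 mW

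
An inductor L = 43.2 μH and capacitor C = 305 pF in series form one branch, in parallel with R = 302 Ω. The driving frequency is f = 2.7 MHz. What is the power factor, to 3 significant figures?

ω = 2πf = 1.696e+07 rad/s
X_L = ωL = 733 Ω
X_C = 1/(ωC) = 193 Ω
Branch 1: Z₁ = R = 302 Ω
Branch 2 (series LC): Z₂ = j(X_L − X_C) = j540 Ω
Parallel: Z = Z₁Z₂/(Z₁+Z₂), |Z| = 264 Ω, ∠Z = 29.2°
cos φ = cos(29.2°) = 0.873

0.873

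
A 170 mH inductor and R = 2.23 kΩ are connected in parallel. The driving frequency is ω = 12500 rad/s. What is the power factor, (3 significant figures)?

X_L = ωL = 2120 Ω
Parallel: admittances add. Y = 1/R + 1/(jωL)
Y = (0.000448 − j0.000471) S
|Y| = 0.000650 S → |Z| = 1/|Y| = 1540 Ω, ∠Z = −∠Y = 46.4°
cos φ = cos(46.4°) = 0.690

0.690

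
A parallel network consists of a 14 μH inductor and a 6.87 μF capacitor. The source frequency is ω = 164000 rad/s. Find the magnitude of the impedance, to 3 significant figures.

X_L = ωL = 2.30 Ω
X_C = 1/(ωC) = 0.888 Ω
Parallel: admittances add. Y = 1/(jωL) + jωC
Y = (0 + j0.691) S
|Y| = 0.691 S → |Z| = 1/|Y| = 1.45 Ω, ∠Z = −∠Y = -90.0°

1.45 Ω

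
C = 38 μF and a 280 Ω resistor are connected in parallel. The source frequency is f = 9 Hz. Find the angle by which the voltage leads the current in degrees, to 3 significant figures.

ω = 2πf = 56.55 rad/s
X_C = 1/(ωC) = 465 Ω
Parallel: admittances add. Y = 1/R + jωC
Y = (0.00357 + j0.00215) S
|Y| = 0.00417 S → |Z| = 1/|Y| = 240 Ω, ∠Z = −∠Y = -31.0°

-31.0°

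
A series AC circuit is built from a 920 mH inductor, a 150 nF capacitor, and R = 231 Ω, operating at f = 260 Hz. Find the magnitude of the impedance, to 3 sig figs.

2590 Ω

ω = 2πf = 1634 rad/s
X_L = ωL = 1500 Ω
X_C = 1/(ωC) = 4080 Ω
Net reactance X = X_L − X_C = -2580 Ω
Z = 231 − j2580 Ω
|Z| = √(231² + 2580²) = 2590 Ω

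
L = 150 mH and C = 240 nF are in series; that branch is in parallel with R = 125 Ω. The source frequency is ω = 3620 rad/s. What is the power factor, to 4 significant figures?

X_L = ωL = 543.0 Ω
X_C = 1/(ωC) = 1151 Ω
Branch 1: Z₁ = R = 125.0 Ω
Branch 2 (series LC): Z₂ = j(X_L − X_C) = −j608.0 Ω
Parallel: Z = Z₁Z₂/(Z₁+Z₂), |Z| = 122.4 Ω, ∠Z = -11.62°
cos φ = cos(-11.62°) = 0.9795

0.9795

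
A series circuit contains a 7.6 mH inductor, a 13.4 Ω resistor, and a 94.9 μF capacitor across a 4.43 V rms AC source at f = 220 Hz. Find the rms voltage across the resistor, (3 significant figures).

ω = 2πf = 1382 rad/s
X_L = ωL = 10.5 Ω
X_C = 1/(ωC) = 7.62 Ω
Net reactance X = X_L − X_C = 2.88 Ω
Z = 13.4 + j2.88 Ω
|Z| = √(13.4² + 2.88²) = 13.7 Ω
I = V/|Z| = 323 mA
V_R = I·|Z_R| = 0.323 × 13.4 = 4.33 V

4.33 V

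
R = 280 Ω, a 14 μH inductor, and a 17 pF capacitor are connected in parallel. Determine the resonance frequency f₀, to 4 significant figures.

ω₀ = 1/√(LC) = 1/√(1.4e-05 × 1.7e-11) = 6.482e+07 rad/s
f₀ = ω₀/(2π) = 10.32 MHz

10.32 MHz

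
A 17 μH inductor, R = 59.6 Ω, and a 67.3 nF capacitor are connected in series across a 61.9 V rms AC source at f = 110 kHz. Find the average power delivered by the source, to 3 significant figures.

62.6 W

ω = 2πf = 691200 rad/s
X_L = ωL = 11.7 Ω
X_C = 1/(ωC) = 21.5 Ω
Net reactance X = X_L − X_C = -9.75 Ω
Z = 59.6 − j9.75 Ω
|Z| = √(59.6² + 9.75²) = 60.4 Ω
∠Z = arctan(-9.75/59.6) = -9.29°
I = V/|Z| = 1.02 A
P = VI cos φ = 61.9 × 1.02 × cos(-9.29°) = 62.6 W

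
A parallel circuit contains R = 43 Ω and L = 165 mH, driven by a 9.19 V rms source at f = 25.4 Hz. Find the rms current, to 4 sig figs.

ω = 2πf = 159.6 rad/s
X_L = ωL = 26.33 Ω
Parallel: admittances add. Y = 1/R + 1/(jωL)
Y = (0.02326 − j0.03798) S
|Y| = 0.04453 S → |Z| = 1/|Y| = 22.46 Ω, ∠Z = −∠Y = 58.52°
I = V/|Z| = 9.19/22.46 = 409.2 mA

409.2 mA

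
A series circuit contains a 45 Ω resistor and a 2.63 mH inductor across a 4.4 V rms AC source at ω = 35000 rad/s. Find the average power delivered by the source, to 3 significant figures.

X_L = ωL = 92.0 Ω
Z = 45.0 + j92.0 Ω
|Z| = √(45.0² + 92.0²) = 102 Ω
∠Z = arctan(92.0/45.0) = 63.9°
I = V/|Z| = 42.9 mA
P = VI cos φ = 4.4 × 0.0429 × cos(63.9°) = 83.0 mW

83.0 mW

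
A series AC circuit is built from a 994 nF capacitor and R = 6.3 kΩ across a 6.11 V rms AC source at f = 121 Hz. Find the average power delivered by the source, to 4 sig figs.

ω = 2πf = 760.3 rad/s
X_C = 1/(ωC) = 1323 Ω
Z = 6300 − j1323 Ω
|Z| = √(6300² + 1323²) = 6437 Ω
∠Z = arctan(-1323/6300) = -11.86°
I = V/|Z| = 949.1 μA
P = VI cos φ = 6.11 × 0.0009491 × cos(-11.86°) = 5.675 mW

5.675 mW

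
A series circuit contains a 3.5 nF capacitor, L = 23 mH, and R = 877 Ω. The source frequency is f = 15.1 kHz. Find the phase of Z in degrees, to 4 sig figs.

ω = 2πf = 94880 rad/s
X_L = ωL = 2182 Ω
X_C = 1/(ωC) = 3011 Ω
Net reactance X = X_L − X_C = -829.3 Ω
Z = 877.0 − j829.3 Ω
|Z| = √(877.0² + 829.3²) = 1207 Ω
∠Z = arctan(-829.3/877.0) = -43.40°

-43.40°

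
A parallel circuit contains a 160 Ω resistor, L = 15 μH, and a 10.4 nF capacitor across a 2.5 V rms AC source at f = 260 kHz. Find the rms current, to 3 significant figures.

ω = 2πf = 1.634e+06 rad/s
X_L = ωL = 24.5 Ω
X_C = 1/(ωC) = 58.9 Ω
Parallel: admittances add. Y = 1/R + 1/(jωL) + jωC
Y = (0.00625 − j0.0238) S
|Y| = 0.0246 S → |Z| = 1/|Y| = 40.6 Ω, ∠Z = −∠Y = 75.3°
I = V/|Z| = 2.5/40.6 = 61.6 mA

61.6 mA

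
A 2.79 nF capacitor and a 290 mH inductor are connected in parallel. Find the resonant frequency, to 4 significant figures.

5.595 kHz

ω₀ = 1/√(LC) = 1/√(0.29 × 2.79e-09) = 35160 rad/s
f₀ = ω₀/(2π) = 5.595 kHz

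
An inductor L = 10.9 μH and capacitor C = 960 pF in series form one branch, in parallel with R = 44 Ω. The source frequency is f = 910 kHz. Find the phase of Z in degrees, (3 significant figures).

-20.2°

ω = 2πf = 5.718e+06 rad/s
X_L = ωL = 62.3 Ω
X_C = 1/(ωC) = 182 Ω
Branch 1: Z₁ = R = 44.0 Ω
Branch 2 (series LC): Z₂ = j(X_L − X_C) = −j120 Ω
Parallel: Z = Z₁Z₂/(Z₁+Z₂), |Z| = 41.3 Ω, ∠Z = -20.2°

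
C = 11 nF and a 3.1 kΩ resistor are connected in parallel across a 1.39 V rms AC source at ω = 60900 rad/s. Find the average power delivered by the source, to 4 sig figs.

623.3 μW

X_C = 1/(ωC) = 1493 Ω
Parallel: admittances add. Y = 1/R + jωC
Y = (0.0003226 + j0.0006699) S
|Y| = 0.0007435 S → |Z| = 1/|Y| = 1345 Ω, ∠Z = −∠Y = -64.29°
I = V/|Z| = 1.033 mA
P = VI cos φ = 1.39 × 0.001033 × cos(-64.29°) = 623.3 μW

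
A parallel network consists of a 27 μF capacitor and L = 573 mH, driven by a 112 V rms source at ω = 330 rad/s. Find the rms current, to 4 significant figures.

405.6 mA

X_L = ωL = 189.1 Ω
X_C = 1/(ωC) = 112.2 Ω
Parallel: admittances add. Y = 1/(jωL) + jωC
Y = (0 + j0.003622) S
|Y| = 0.003622 S → |Z| = 1/|Y| = 276.1 Ω, ∠Z = −∠Y = -90.00°
I = V/|Z| = 112/276.1 = 405.6 mA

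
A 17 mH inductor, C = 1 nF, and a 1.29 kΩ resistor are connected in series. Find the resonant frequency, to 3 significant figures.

ω₀ = 1/√(LC) = 1/√(0.017 × 1e-09) = 242500 rad/s
f₀ = ω₀/(2π) = 38.6 kHz

38.6 kHz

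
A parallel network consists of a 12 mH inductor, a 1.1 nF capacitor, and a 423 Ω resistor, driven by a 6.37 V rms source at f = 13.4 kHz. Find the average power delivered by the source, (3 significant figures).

ω = 2πf = 84190 rad/s
X_L = ωL = 1010 Ω
X_C = 1/(ωC) = 10800 Ω
Parallel: admittances add. Y = 1/R + 1/(jωL) + jωC
Y = (0.00236 − j0.000897) S
|Y| = 0.00253 S → |Z| = 1/|Y| = 395 Ω, ∠Z = −∠Y = 20.8°
I = V/|Z| = 16.1 mA
P = VI cos φ = 6.37 × 0.0161 × cos(20.8°) = 95.9 mW

95.9 mW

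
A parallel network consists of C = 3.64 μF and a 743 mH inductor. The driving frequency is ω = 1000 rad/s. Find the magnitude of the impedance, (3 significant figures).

436 Ω

X_L = ωL = 743 Ω
X_C = 1/(ωC) = 275 Ω
Parallel: admittances add. Y = 1/(jωL) + jωC
Y = (0 + j0.00229) S
|Y| = 0.00229 S → |Z| = 1/|Y| = 436 Ω, ∠Z = −∠Y = -90.0°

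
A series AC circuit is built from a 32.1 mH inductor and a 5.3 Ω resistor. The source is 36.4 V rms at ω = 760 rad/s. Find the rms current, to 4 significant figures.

1.458 A

X_L = ωL = 24.40 Ω
Z = 5.300 + j24.40 Ω
|Z| = √(5.300² + 24.40²) = 24.97 Ω
I = V/|Z| = 36.4/24.97 = 1.458 A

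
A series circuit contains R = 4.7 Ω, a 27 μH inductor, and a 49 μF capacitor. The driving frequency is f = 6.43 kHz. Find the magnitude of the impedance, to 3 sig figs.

4.74 Ω

ω = 2πf = 40400 rad/s
X_L = ωL = 1.09 Ω
X_C = 1/(ωC) = 0.505 Ω
Net reactance X = X_L − X_C = 0.586 Ω
Z = 4.70 + j0.586 Ω
|Z| = √(4.70² + 0.586²) = 4.74 Ω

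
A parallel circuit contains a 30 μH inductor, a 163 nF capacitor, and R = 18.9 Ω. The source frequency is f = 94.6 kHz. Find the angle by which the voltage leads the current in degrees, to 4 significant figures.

-37.64°

ω = 2πf = 594400 rad/s
X_L = ωL = 17.83 Ω
X_C = 1/(ωC) = 10.32 Ω
Parallel: admittances add. Y = 1/R + 1/(jωL) + jωC
Y = (0.05291 + j0.04081) S
|Y| = 0.06682 S → |Z| = 1/|Y| = 14.97 Ω, ∠Z = −∠Y = -37.64°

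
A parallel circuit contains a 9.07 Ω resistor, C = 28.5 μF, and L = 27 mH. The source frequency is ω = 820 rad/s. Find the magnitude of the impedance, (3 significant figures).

X_L = ωL = 22.1 Ω
X_C = 1/(ωC) = 42.8 Ω
Parallel: admittances add. Y = 1/R + 1/(jωL) + jωC
Y = (0.110 − j0.0218) S
|Y| = 0.112 S → |Z| = 1/|Y| = 8.90 Ω, ∠Z = −∠Y = 11.2°

8.90 Ω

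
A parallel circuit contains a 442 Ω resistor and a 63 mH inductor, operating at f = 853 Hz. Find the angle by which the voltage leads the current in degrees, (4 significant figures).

52.62°

ω = 2πf = 5360 rad/s
X_L = ωL = 337.7 Ω
Parallel: admittances add. Y = 1/R + 1/(jωL)
Y = (0.002262 − j0.002962) S
|Y| = 0.003727 S → |Z| = 1/|Y| = 268.3 Ω, ∠Z = −∠Y = 52.62°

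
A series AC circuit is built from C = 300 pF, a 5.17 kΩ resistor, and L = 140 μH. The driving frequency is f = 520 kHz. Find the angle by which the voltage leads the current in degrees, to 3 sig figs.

-6.21°

ω = 2πf = 3.267e+06 rad/s
X_L = ωL = 457 Ω
X_C = 1/(ωC) = 1020 Ω
Net reactance X = X_L − X_C = -563 Ω
Z = 5170 − j563 Ω
|Z| = √(5170² + 563²) = 5200 Ω
∠Z = arctan(-563/5170) = -6.21°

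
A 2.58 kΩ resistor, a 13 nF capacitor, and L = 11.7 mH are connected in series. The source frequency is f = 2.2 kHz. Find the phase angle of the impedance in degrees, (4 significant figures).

ω = 2πf = 13820 rad/s
X_L = ωL = 161.7 Ω
X_C = 1/(ωC) = 5565 Ω
Net reactance X = X_L − X_C = -5403 Ω
Z = 2580 − j5403 Ω
|Z| = √(2580² + 5403²) = 5988 Ω
∠Z = arctan(-5403/2580) = -64.48°

-64.48°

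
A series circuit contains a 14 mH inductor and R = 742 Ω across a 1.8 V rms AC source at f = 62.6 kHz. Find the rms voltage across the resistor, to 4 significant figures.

0.2404 V

ω = 2πf = 393300 rad/s
X_L = ωL = 5507 Ω
Z = 742.0 + j5507 Ω
|Z| = √(742.0² + 5507²) = 5556 Ω
I = V/|Z| = 324.0 μA
V_R = I·|Z_R| = 0.0003240 × 742.0 = 0.2404 V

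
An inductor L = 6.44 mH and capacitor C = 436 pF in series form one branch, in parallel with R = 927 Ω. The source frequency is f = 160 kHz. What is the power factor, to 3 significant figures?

0.976

ω = 2πf = 1.005e+06 rad/s
X_L = ωL = 6470 Ω
X_C = 1/(ωC) = 2280 Ω
Branch 1: Z₁ = R = 927 Ω
Branch 2 (series LC): Z₂ = j(X_L − X_C) = j4190 Ω
Parallel: Z = Z₁Z₂/(Z₁+Z₂), |Z| = 905 Ω, ∠Z = 12.5°
cos φ = cos(12.5°) = 0.976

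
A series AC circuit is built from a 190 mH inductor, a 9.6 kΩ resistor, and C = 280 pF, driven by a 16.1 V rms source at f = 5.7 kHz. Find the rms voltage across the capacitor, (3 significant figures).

17.2 V

ω = 2πf = 35810 rad/s
X_L = ωL = 6800 Ω
X_C = 1/(ωC) = 99700 Ω
Net reactance X = X_L − X_C = -92900 Ω
Z = 9600 − j92900 Ω
|Z| = √(9600² + 92900²) = 93400 Ω
I = V/|Z| = 172 μA
V_C = I·|Z_C| = 0.000172 × 99700 = 17.2 V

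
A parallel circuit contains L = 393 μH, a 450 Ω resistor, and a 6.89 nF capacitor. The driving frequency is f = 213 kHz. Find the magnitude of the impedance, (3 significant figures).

ω = 2πf = 1.338e+06 rad/s
X_L = ωL = 526 Ω
X_C = 1/(ωC) = 108 Ω
Parallel: admittances add. Y = 1/R + 1/(jωL) + jωC
Y = (0.00222 + j0.00732) S
|Y| = 0.00765 S → |Z| = 1/|Y| = 131 Ω, ∠Z = −∠Y = -73.1°

131 Ω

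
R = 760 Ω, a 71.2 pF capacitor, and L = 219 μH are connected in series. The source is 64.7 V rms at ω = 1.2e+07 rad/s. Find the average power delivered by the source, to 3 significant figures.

1.18 W

X_L = ωL = 2630 Ω
X_C = 1/(ωC) = 1170 Ω
Net reactance X = X_L − X_C = 1460 Ω
Z = 760 + j1460 Ω
|Z| = √(760² + 1460²) = 1640 Ω
∠Z = arctan(1460/760) = 62.5°
I = V/|Z| = 39.4 mA
P = VI cos φ = 64.7 × 0.0394 × cos(62.5°) = 1.18 W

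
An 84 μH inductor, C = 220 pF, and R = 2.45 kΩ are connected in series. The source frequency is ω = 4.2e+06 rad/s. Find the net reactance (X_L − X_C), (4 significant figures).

-729.5 Ω

X_L = ωL = 352.8 Ω
X_C = 1/(ωC) = 1082 Ω
X = 352.8 − 1082 = -729.5 Ω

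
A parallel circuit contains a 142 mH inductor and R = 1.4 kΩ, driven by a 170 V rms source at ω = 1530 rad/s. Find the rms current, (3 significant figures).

792 mA

X_L = ωL = 217 Ω
Parallel: admittances add. Y = 1/R + 1/(jωL)
Y = (0.000714 − j0.00460) S
|Y| = 0.00466 S → |Z| = 1/|Y| = 215 Ω, ∠Z = −∠Y = 81.2°
I = V/|Z| = 170/215 = 792 mA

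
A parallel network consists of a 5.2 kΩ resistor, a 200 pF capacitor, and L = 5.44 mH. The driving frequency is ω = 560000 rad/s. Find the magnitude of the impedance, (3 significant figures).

3460 Ω

X_L = ωL = 3050 Ω
X_C = 1/(ωC) = 8930 Ω
Parallel: admittances add. Y = 1/R + 1/(jωL) + jωC
Y = (0.000192 − j0.000216) S
|Y| = 0.000289 S → |Z| = 1/|Y| = 3460 Ω, ∠Z = −∠Y = 48.4°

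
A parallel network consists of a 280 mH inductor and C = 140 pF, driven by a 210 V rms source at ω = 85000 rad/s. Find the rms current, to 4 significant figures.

6.325 mA

X_L = ωL = 23800 Ω
X_C = 1/(ωC) = 84030 Ω
Parallel: admittances add. Y = 1/(jωL) + jωC
Y = (0 − j3.012e-05) S
|Y| = 3.012e-05 S → |Z| = 1/|Y| = 33200 Ω, ∠Z = −∠Y = 90.00°
I = V/|Z| = 210/33200 = 6.325 mA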